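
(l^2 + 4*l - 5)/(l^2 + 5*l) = (l - 1)/l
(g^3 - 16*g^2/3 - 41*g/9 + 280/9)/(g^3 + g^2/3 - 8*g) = (3*g^2 - 8*g - 35)/(3*g*(g + 3))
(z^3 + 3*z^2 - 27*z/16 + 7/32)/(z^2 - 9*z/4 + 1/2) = (8*z^2 + 26*z - 7)/(8*(z - 2))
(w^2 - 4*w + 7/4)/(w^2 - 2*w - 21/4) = (2*w - 1)/(2*w + 3)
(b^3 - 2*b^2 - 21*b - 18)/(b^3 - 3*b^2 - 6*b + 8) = (b^3 - 2*b^2 - 21*b - 18)/(b^3 - 3*b^2 - 6*b + 8)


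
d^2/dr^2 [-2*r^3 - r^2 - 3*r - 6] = -12*r - 2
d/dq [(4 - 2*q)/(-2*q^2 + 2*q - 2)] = (q^2 - q - (q - 2)*(2*q - 1) + 1)/(q^2 - q + 1)^2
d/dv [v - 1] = 1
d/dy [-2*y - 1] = -2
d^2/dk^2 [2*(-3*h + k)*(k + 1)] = 4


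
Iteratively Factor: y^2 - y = (y - 1)*(y)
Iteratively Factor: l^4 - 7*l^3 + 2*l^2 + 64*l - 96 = (l - 2)*(l^3 - 5*l^2 - 8*l + 48) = (l - 4)*(l - 2)*(l^2 - l - 12) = (l - 4)^2*(l - 2)*(l + 3)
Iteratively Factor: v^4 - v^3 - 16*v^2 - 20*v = (v + 2)*(v^3 - 3*v^2 - 10*v) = v*(v + 2)*(v^2 - 3*v - 10) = v*(v + 2)^2*(v - 5)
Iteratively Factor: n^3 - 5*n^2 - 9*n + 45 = (n + 3)*(n^2 - 8*n + 15) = (n - 3)*(n + 3)*(n - 5)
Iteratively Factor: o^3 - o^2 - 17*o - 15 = (o + 3)*(o^2 - 4*o - 5) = (o + 1)*(o + 3)*(o - 5)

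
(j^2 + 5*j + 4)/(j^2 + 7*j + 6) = (j + 4)/(j + 6)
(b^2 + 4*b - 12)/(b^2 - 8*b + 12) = (b + 6)/(b - 6)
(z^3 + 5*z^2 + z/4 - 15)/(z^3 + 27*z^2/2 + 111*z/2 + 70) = (z - 3/2)/(z + 7)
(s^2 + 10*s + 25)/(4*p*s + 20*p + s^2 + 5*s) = (s + 5)/(4*p + s)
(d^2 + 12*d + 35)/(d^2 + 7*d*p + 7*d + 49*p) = (d + 5)/(d + 7*p)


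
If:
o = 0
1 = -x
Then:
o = 0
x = -1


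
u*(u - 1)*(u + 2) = u^3 + u^2 - 2*u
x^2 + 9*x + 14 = (x + 2)*(x + 7)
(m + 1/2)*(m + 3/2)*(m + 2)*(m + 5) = m^4 + 9*m^3 + 99*m^2/4 + 101*m/4 + 15/2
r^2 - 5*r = r*(r - 5)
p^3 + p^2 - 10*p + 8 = (p - 2)*(p - 1)*(p + 4)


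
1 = 1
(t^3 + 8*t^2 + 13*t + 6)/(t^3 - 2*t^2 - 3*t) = (t^2 + 7*t + 6)/(t*(t - 3))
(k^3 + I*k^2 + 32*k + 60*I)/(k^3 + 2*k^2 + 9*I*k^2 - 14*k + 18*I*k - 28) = (k^2 - I*k + 30)/(k^2 + k*(2 + 7*I) + 14*I)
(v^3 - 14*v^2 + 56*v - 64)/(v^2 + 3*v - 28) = (v^2 - 10*v + 16)/(v + 7)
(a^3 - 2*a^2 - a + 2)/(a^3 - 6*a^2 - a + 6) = (a - 2)/(a - 6)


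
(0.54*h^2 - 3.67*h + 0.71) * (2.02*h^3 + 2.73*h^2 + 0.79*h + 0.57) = 1.0908*h^5 - 5.9392*h^4 - 8.1583*h^3 - 0.6532*h^2 - 1.531*h + 0.4047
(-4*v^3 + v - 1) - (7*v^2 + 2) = -4*v^3 - 7*v^2 + v - 3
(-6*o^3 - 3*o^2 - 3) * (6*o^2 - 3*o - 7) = -36*o^5 + 51*o^3 + 3*o^2 + 9*o + 21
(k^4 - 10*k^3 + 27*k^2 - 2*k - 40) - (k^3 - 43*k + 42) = k^4 - 11*k^3 + 27*k^2 + 41*k - 82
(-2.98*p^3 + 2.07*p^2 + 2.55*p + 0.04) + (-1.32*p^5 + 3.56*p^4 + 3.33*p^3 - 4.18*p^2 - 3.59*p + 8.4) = -1.32*p^5 + 3.56*p^4 + 0.35*p^3 - 2.11*p^2 - 1.04*p + 8.44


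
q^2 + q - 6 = (q - 2)*(q + 3)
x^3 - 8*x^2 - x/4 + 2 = (x - 8)*(x - 1/2)*(x + 1/2)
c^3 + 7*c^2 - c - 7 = (c - 1)*(c + 1)*(c + 7)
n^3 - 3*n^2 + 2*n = n*(n - 2)*(n - 1)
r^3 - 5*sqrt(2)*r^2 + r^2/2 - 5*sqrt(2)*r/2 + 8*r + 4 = (r + 1/2)*(r - 4*sqrt(2))*(r - sqrt(2))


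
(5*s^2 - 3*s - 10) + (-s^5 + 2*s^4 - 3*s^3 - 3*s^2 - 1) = -s^5 + 2*s^4 - 3*s^3 + 2*s^2 - 3*s - 11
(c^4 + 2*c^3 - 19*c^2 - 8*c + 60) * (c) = c^5 + 2*c^4 - 19*c^3 - 8*c^2 + 60*c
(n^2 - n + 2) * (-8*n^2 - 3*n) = -8*n^4 + 5*n^3 - 13*n^2 - 6*n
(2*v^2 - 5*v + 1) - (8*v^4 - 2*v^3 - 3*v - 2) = -8*v^4 + 2*v^3 + 2*v^2 - 2*v + 3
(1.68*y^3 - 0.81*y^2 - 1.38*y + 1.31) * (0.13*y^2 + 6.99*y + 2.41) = 0.2184*y^5 + 11.6379*y^4 - 1.7925*y^3 - 11.428*y^2 + 5.8311*y + 3.1571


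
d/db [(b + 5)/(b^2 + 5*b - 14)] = (b^2 + 5*b - (b + 5)*(2*b + 5) - 14)/(b^2 + 5*b - 14)^2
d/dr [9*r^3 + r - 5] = 27*r^2 + 1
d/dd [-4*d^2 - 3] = -8*d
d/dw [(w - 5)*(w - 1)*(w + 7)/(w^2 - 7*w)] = (w^4 - 14*w^3 + 30*w^2 - 70*w + 245)/(w^2*(w^2 - 14*w + 49))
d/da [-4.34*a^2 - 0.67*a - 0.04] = -8.68*a - 0.67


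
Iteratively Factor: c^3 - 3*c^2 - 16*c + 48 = (c - 4)*(c^2 + c - 12) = (c - 4)*(c + 4)*(c - 3)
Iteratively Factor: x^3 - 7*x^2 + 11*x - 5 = (x - 5)*(x^2 - 2*x + 1) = (x - 5)*(x - 1)*(x - 1)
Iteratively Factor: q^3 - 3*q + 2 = (q - 1)*(q^2 + q - 2) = (q - 1)^2*(q + 2)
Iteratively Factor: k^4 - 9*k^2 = (k)*(k^3 - 9*k) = k*(k + 3)*(k^2 - 3*k) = k*(k - 3)*(k + 3)*(k)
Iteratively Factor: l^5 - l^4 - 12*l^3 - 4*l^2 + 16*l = (l - 1)*(l^4 - 12*l^2 - 16*l) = l*(l - 1)*(l^3 - 12*l - 16) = l*(l - 1)*(l + 2)*(l^2 - 2*l - 8) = l*(l - 4)*(l - 1)*(l + 2)*(l + 2)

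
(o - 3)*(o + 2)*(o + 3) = o^3 + 2*o^2 - 9*o - 18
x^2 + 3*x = x*(x + 3)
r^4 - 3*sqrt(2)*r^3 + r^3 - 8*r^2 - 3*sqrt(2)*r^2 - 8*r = r*(r + 1)*(r - 4*sqrt(2))*(r + sqrt(2))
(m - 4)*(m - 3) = m^2 - 7*m + 12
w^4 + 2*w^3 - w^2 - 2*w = w*(w - 1)*(w + 1)*(w + 2)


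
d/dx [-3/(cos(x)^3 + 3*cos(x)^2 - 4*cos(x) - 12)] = 3*(-3*cos(x)^2 - 6*cos(x) + 4)*sin(x)/(cos(x)^3 + 3*cos(x)^2 - 4*cos(x) - 12)^2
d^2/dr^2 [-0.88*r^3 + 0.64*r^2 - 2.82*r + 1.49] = 1.28 - 5.28*r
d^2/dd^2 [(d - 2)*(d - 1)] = 2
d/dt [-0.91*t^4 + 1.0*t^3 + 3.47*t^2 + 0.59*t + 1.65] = -3.64*t^3 + 3.0*t^2 + 6.94*t + 0.59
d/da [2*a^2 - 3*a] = 4*a - 3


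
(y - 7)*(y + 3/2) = y^2 - 11*y/2 - 21/2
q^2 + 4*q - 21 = (q - 3)*(q + 7)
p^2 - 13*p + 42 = (p - 7)*(p - 6)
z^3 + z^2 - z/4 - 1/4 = (z - 1/2)*(z + 1/2)*(z + 1)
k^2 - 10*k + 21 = (k - 7)*(k - 3)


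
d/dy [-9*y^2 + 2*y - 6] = 2 - 18*y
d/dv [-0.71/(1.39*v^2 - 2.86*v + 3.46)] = (1.9738*v - 2.0306)/(1.39*v^2 - 2.86*v + 3.46)^2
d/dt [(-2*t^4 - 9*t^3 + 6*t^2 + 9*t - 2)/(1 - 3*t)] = (18*t^4 + 46*t^3 - 45*t^2 + 12*t + 3)/(9*t^2 - 6*t + 1)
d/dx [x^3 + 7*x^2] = x*(3*x + 14)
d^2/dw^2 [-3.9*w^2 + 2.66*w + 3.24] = -7.80000000000000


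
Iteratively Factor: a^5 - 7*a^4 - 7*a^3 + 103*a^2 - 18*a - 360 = (a - 5)*(a^4 - 2*a^3 - 17*a^2 + 18*a + 72) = (a - 5)*(a - 4)*(a^3 + 2*a^2 - 9*a - 18) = (a - 5)*(a - 4)*(a + 2)*(a^2 - 9) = (a - 5)*(a - 4)*(a + 2)*(a + 3)*(a - 3)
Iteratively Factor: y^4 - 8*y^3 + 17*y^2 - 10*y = (y - 5)*(y^3 - 3*y^2 + 2*y) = (y - 5)*(y - 1)*(y^2 - 2*y) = (y - 5)*(y - 2)*(y - 1)*(y)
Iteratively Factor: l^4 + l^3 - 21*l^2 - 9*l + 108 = (l + 3)*(l^3 - 2*l^2 - 15*l + 36) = (l - 3)*(l + 3)*(l^2 + l - 12) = (l - 3)*(l + 3)*(l + 4)*(l - 3)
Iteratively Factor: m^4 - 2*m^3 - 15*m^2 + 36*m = (m + 4)*(m^3 - 6*m^2 + 9*m) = (m - 3)*(m + 4)*(m^2 - 3*m) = (m - 3)^2*(m + 4)*(m)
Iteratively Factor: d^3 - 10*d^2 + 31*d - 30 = (d - 2)*(d^2 - 8*d + 15) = (d - 3)*(d - 2)*(d - 5)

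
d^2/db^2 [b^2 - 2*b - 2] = 2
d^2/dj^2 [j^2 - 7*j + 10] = 2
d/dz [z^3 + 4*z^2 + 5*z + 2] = 3*z^2 + 8*z + 5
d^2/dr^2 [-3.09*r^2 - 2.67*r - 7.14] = -6.18000000000000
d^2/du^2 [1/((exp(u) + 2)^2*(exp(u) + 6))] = (9*exp(3*u) + 74*exp(2*u) + 124*exp(u) - 168)*exp(u)/(exp(7*u) + 26*exp(6*u) + 276*exp(5*u) + 1544*exp(4*u) + 4912*exp(3*u) + 8928*exp(2*u) + 8640*exp(u) + 3456)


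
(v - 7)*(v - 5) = v^2 - 12*v + 35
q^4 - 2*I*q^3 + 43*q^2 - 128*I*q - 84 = (q - 6*I)*(q - 2*I)*(q - I)*(q + 7*I)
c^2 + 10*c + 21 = (c + 3)*(c + 7)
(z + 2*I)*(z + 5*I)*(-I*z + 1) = -I*z^3 + 8*z^2 + 17*I*z - 10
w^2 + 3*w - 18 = (w - 3)*(w + 6)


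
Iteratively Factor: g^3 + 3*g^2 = (g)*(g^2 + 3*g) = g^2*(g + 3)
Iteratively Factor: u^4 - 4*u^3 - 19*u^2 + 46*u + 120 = (u + 2)*(u^3 - 6*u^2 - 7*u + 60) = (u - 5)*(u + 2)*(u^2 - u - 12) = (u - 5)*(u - 4)*(u + 2)*(u + 3)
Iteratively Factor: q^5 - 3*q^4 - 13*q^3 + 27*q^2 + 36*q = (q + 3)*(q^4 - 6*q^3 + 5*q^2 + 12*q) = (q - 4)*(q + 3)*(q^3 - 2*q^2 - 3*q) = q*(q - 4)*(q + 3)*(q^2 - 2*q - 3) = q*(q - 4)*(q + 1)*(q + 3)*(q - 3)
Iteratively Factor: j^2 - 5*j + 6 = (j - 2)*(j - 3)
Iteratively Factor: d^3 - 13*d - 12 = (d - 4)*(d^2 + 4*d + 3) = (d - 4)*(d + 1)*(d + 3)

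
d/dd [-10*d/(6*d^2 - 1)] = 10*(6*d^2 + 1)/(6*d^2 - 1)^2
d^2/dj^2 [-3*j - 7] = 0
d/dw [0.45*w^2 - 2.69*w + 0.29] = 0.9*w - 2.69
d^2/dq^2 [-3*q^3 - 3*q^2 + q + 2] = -18*q - 6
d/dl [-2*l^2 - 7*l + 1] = -4*l - 7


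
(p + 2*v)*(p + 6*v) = p^2 + 8*p*v + 12*v^2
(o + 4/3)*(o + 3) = o^2 + 13*o/3 + 4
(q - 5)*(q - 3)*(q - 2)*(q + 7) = q^4 - 3*q^3 - 39*q^2 + 187*q - 210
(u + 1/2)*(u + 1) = u^2 + 3*u/2 + 1/2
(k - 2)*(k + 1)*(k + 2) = k^3 + k^2 - 4*k - 4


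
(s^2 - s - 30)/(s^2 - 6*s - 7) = (-s^2 + s + 30)/(-s^2 + 6*s + 7)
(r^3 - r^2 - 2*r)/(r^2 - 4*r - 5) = r*(r - 2)/(r - 5)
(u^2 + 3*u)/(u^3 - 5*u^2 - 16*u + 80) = u*(u + 3)/(u^3 - 5*u^2 - 16*u + 80)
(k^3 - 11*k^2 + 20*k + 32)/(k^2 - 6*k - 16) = (k^2 - 3*k - 4)/(k + 2)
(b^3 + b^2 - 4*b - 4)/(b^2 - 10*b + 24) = (b^3 + b^2 - 4*b - 4)/(b^2 - 10*b + 24)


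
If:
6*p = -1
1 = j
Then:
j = 1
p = -1/6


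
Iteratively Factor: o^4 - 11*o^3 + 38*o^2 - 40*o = (o - 5)*(o^3 - 6*o^2 + 8*o) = (o - 5)*(o - 2)*(o^2 - 4*o) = o*(o - 5)*(o - 2)*(o - 4)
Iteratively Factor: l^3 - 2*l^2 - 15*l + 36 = (l - 3)*(l^2 + l - 12) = (l - 3)*(l + 4)*(l - 3)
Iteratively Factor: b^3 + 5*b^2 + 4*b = (b + 1)*(b^2 + 4*b) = (b + 1)*(b + 4)*(b)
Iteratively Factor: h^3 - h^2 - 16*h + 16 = (h - 1)*(h^2 - 16) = (h - 4)*(h - 1)*(h + 4)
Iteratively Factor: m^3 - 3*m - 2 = (m + 1)*(m^2 - m - 2) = (m + 1)^2*(m - 2)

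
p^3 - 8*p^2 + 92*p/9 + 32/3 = (p - 6)*(p - 8/3)*(p + 2/3)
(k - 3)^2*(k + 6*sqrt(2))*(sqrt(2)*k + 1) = sqrt(2)*k^4 - 6*sqrt(2)*k^3 + 13*k^3 - 78*k^2 + 15*sqrt(2)*k^2 - 36*sqrt(2)*k + 117*k + 54*sqrt(2)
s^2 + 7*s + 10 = (s + 2)*(s + 5)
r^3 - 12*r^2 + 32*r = r*(r - 8)*(r - 4)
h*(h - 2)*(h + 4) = h^3 + 2*h^2 - 8*h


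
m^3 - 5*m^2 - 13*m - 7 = (m - 7)*(m + 1)^2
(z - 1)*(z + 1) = z^2 - 1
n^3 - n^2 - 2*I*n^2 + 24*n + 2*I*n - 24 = (n - 1)*(n - 6*I)*(n + 4*I)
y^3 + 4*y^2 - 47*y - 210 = (y - 7)*(y + 5)*(y + 6)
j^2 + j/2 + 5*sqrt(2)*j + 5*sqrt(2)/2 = (j + 1/2)*(j + 5*sqrt(2))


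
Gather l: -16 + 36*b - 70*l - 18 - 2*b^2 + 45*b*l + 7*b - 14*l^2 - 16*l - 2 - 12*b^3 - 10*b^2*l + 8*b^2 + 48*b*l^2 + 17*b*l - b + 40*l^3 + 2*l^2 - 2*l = -12*b^3 + 6*b^2 + 42*b + 40*l^3 + l^2*(48*b - 12) + l*(-10*b^2 + 62*b - 88) - 36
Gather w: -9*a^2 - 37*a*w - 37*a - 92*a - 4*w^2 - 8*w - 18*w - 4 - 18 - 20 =-9*a^2 - 129*a - 4*w^2 + w*(-37*a - 26) - 42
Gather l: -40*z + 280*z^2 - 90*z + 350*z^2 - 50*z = 630*z^2 - 180*z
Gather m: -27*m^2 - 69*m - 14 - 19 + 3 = -27*m^2 - 69*m - 30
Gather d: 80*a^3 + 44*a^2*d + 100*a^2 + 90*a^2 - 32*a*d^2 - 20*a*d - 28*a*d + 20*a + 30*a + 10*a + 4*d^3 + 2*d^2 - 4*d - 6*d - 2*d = 80*a^3 + 190*a^2 + 60*a + 4*d^3 + d^2*(2 - 32*a) + d*(44*a^2 - 48*a - 12)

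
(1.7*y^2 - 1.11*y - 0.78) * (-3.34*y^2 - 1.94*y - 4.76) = -5.678*y^4 + 0.4094*y^3 - 3.3334*y^2 + 6.7968*y + 3.7128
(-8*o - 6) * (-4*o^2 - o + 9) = 32*o^3 + 32*o^2 - 66*o - 54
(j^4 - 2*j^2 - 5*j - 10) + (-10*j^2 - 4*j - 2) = j^4 - 12*j^2 - 9*j - 12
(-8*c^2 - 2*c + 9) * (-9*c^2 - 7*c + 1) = 72*c^4 + 74*c^3 - 75*c^2 - 65*c + 9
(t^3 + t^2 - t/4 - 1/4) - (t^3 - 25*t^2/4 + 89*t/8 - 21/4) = 29*t^2/4 - 91*t/8 + 5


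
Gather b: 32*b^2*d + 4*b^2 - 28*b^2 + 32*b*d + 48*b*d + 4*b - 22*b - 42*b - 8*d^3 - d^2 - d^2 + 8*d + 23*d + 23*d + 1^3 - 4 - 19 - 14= b^2*(32*d - 24) + b*(80*d - 60) - 8*d^3 - 2*d^2 + 54*d - 36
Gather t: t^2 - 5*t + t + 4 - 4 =t^2 - 4*t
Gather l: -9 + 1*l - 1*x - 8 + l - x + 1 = 2*l - 2*x - 16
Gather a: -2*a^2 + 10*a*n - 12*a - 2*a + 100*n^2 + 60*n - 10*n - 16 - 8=-2*a^2 + a*(10*n - 14) + 100*n^2 + 50*n - 24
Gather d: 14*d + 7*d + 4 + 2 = 21*d + 6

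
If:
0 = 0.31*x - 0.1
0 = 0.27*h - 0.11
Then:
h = 0.41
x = 0.32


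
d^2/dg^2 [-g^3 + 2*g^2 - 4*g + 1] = 4 - 6*g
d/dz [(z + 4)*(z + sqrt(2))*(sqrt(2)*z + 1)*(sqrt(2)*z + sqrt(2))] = 8*z^3 + 9*sqrt(2)*z^2 + 30*z^2 + 20*z + 30*sqrt(2)*z + 10 + 12*sqrt(2)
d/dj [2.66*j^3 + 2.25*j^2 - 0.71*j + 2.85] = 7.98*j^2 + 4.5*j - 0.71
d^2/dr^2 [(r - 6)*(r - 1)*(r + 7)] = 6*r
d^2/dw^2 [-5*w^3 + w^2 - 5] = 2 - 30*w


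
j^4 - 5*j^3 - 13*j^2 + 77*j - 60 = (j - 5)*(j - 3)*(j - 1)*(j + 4)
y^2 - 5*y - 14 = (y - 7)*(y + 2)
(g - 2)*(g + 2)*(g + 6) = g^3 + 6*g^2 - 4*g - 24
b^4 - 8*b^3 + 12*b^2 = b^2*(b - 6)*(b - 2)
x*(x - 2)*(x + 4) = x^3 + 2*x^2 - 8*x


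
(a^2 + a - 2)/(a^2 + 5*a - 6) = (a + 2)/(a + 6)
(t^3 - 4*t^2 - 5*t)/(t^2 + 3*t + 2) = t*(t - 5)/(t + 2)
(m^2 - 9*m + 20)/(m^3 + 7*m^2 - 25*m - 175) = (m - 4)/(m^2 + 12*m + 35)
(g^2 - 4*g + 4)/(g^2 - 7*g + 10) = (g - 2)/(g - 5)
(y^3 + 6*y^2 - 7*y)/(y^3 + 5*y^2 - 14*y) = (y - 1)/(y - 2)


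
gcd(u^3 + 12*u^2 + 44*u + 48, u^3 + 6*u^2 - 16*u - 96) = u^2 + 10*u + 24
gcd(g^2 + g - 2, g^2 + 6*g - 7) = g - 1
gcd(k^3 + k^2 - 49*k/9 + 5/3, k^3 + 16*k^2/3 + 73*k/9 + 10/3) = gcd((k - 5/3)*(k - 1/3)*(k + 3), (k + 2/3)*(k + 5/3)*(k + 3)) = k + 3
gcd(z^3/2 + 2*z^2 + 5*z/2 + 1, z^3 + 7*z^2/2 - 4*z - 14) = z + 2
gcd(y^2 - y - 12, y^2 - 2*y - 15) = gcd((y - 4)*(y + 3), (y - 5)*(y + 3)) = y + 3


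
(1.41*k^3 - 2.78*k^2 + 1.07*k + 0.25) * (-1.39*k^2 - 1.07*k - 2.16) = -1.9599*k^5 + 2.3555*k^4 - 1.5583*k^3 + 4.5124*k^2 - 2.5787*k - 0.54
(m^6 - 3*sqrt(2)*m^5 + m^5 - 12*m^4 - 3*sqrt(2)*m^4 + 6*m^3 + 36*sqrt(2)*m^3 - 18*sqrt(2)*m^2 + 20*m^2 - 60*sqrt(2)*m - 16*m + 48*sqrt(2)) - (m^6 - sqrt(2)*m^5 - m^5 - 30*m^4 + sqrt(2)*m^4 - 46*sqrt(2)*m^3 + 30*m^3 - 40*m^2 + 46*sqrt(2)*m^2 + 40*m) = -2*sqrt(2)*m^5 + 2*m^5 - 4*sqrt(2)*m^4 + 18*m^4 - 24*m^3 + 82*sqrt(2)*m^3 - 64*sqrt(2)*m^2 + 60*m^2 - 60*sqrt(2)*m - 56*m + 48*sqrt(2)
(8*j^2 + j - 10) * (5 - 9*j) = -72*j^3 + 31*j^2 + 95*j - 50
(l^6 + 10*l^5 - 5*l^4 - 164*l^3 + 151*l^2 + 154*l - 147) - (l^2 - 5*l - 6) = l^6 + 10*l^5 - 5*l^4 - 164*l^3 + 150*l^2 + 159*l - 141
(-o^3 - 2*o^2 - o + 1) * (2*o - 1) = -2*o^4 - 3*o^3 + 3*o - 1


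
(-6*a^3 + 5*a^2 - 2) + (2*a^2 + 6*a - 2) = -6*a^3 + 7*a^2 + 6*a - 4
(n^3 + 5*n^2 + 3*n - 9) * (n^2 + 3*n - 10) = n^5 + 8*n^4 + 8*n^3 - 50*n^2 - 57*n + 90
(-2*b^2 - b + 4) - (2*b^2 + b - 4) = -4*b^2 - 2*b + 8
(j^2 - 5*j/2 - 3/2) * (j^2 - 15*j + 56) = j^4 - 35*j^3/2 + 92*j^2 - 235*j/2 - 84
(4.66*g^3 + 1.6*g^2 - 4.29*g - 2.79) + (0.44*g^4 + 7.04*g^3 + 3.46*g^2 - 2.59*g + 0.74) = 0.44*g^4 + 11.7*g^3 + 5.06*g^2 - 6.88*g - 2.05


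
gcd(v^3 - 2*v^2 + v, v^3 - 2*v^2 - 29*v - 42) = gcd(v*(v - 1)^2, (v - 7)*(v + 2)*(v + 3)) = 1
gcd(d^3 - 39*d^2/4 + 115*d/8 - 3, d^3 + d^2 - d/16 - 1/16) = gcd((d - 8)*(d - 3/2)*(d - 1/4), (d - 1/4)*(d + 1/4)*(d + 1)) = d - 1/4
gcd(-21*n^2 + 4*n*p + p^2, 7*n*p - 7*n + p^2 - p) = 7*n + p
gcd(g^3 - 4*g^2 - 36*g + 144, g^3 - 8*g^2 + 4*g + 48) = g^2 - 10*g + 24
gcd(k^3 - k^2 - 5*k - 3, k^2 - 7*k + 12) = k - 3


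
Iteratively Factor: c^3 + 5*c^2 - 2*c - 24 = (c + 4)*(c^2 + c - 6) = (c - 2)*(c + 4)*(c + 3)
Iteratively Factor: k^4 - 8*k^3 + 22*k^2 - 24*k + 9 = (k - 1)*(k^3 - 7*k^2 + 15*k - 9) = (k - 1)^2*(k^2 - 6*k + 9) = (k - 3)*(k - 1)^2*(k - 3)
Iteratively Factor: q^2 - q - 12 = (q + 3)*(q - 4)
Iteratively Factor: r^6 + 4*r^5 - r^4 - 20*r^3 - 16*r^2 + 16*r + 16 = (r + 2)*(r^5 + 2*r^4 - 5*r^3 - 10*r^2 + 4*r + 8) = (r - 1)*(r + 2)*(r^4 + 3*r^3 - 2*r^2 - 12*r - 8) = (r - 1)*(r + 2)^2*(r^3 + r^2 - 4*r - 4) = (r - 1)*(r + 1)*(r + 2)^2*(r^2 - 4) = (r - 1)*(r + 1)*(r + 2)^3*(r - 2)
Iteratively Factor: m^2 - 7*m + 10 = (m - 2)*(m - 5)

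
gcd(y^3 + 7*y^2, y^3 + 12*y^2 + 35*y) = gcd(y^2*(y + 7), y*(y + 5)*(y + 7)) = y^2 + 7*y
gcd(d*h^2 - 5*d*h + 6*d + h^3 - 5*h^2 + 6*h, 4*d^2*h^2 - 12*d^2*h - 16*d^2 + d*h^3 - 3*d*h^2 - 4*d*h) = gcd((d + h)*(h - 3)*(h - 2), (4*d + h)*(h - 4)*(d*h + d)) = 1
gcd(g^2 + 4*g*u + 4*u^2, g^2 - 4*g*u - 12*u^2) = g + 2*u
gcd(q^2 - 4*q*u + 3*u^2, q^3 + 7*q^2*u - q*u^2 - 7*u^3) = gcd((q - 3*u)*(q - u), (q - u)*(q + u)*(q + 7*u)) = q - u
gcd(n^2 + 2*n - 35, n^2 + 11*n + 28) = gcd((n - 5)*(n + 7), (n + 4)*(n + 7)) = n + 7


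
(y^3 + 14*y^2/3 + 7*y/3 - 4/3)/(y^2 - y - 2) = (3*y^2 + 11*y - 4)/(3*(y - 2))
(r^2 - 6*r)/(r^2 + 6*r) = (r - 6)/(r + 6)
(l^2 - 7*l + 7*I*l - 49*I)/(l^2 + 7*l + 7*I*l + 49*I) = (l - 7)/(l + 7)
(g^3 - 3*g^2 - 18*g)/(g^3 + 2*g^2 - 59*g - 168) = g*(g - 6)/(g^2 - g - 56)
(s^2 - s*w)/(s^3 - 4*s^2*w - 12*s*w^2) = (-s + w)/(-s^2 + 4*s*w + 12*w^2)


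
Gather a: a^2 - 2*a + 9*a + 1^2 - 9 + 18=a^2 + 7*a + 10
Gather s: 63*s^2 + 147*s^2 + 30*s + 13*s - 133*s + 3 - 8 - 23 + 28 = 210*s^2 - 90*s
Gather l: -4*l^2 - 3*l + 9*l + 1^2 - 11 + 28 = -4*l^2 + 6*l + 18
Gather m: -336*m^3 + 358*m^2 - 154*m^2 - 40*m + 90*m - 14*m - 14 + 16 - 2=-336*m^3 + 204*m^2 + 36*m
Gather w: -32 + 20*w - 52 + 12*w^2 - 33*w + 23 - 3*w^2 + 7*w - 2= 9*w^2 - 6*w - 63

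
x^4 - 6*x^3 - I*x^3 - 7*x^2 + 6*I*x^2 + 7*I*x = x*(x - 7)*(x + 1)*(x - I)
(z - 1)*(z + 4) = z^2 + 3*z - 4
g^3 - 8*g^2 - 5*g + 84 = (g - 7)*(g - 4)*(g + 3)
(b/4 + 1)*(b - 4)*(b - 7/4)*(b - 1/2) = b^4/4 - 9*b^3/16 - 121*b^2/32 + 9*b - 7/2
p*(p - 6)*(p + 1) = p^3 - 5*p^2 - 6*p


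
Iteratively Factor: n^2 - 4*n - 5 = (n + 1)*(n - 5)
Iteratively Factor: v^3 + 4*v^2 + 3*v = (v + 1)*(v^2 + 3*v) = v*(v + 1)*(v + 3)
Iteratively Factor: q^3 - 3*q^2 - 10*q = (q + 2)*(q^2 - 5*q) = (q - 5)*(q + 2)*(q)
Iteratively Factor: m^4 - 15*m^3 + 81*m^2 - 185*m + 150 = (m - 3)*(m^3 - 12*m^2 + 45*m - 50) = (m - 5)*(m - 3)*(m^2 - 7*m + 10) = (m - 5)*(m - 3)*(m - 2)*(m - 5)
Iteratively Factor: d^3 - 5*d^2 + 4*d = (d)*(d^2 - 5*d + 4) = d*(d - 1)*(d - 4)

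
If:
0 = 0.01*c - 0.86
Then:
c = 86.00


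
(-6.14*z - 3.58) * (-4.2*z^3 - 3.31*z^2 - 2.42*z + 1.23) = 25.788*z^4 + 35.3594*z^3 + 26.7086*z^2 + 1.1114*z - 4.4034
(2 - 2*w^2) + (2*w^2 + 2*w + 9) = 2*w + 11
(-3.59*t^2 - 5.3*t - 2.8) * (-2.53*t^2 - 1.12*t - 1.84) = 9.0827*t^4 + 17.4298*t^3 + 19.6256*t^2 + 12.888*t + 5.152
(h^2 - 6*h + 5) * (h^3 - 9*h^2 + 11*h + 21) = h^5 - 15*h^4 + 70*h^3 - 90*h^2 - 71*h + 105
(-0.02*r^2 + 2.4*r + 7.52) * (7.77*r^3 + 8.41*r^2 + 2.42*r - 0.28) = -0.1554*r^5 + 18.4798*r^4 + 78.566*r^3 + 69.0568*r^2 + 17.5264*r - 2.1056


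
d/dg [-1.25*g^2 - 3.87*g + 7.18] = -2.5*g - 3.87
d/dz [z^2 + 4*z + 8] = 2*z + 4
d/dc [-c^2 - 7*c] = -2*c - 7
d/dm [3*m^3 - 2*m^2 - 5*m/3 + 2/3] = 9*m^2 - 4*m - 5/3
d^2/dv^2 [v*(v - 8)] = 2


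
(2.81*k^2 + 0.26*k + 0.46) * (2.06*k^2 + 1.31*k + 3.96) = 5.7886*k^4 + 4.2167*k^3 + 12.4158*k^2 + 1.6322*k + 1.8216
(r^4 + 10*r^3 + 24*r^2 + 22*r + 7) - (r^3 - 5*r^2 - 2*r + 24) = r^4 + 9*r^3 + 29*r^2 + 24*r - 17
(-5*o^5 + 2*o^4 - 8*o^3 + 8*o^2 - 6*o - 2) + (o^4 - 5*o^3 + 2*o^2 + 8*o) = -5*o^5 + 3*o^4 - 13*o^3 + 10*o^2 + 2*o - 2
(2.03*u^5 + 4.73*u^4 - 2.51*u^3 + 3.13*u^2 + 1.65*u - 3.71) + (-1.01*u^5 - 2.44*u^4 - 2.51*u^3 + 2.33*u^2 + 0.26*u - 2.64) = 1.02*u^5 + 2.29*u^4 - 5.02*u^3 + 5.46*u^2 + 1.91*u - 6.35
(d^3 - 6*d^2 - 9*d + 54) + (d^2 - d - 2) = d^3 - 5*d^2 - 10*d + 52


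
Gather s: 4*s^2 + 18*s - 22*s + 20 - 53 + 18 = 4*s^2 - 4*s - 15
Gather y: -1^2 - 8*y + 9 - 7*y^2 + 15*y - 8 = -7*y^2 + 7*y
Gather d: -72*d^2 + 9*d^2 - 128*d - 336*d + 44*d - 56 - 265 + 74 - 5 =-63*d^2 - 420*d - 252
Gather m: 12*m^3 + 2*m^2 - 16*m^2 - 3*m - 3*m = 12*m^3 - 14*m^2 - 6*m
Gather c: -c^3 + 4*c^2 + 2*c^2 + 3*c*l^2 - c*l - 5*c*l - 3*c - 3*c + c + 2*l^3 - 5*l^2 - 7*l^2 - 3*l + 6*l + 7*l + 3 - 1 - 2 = -c^3 + 6*c^2 + c*(3*l^2 - 6*l - 5) + 2*l^3 - 12*l^2 + 10*l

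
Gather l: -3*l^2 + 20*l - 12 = -3*l^2 + 20*l - 12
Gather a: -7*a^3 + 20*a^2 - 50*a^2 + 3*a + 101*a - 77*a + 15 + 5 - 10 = -7*a^3 - 30*a^2 + 27*a + 10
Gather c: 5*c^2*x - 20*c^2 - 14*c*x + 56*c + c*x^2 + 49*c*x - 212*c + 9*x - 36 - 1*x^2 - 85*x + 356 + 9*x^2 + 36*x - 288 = c^2*(5*x - 20) + c*(x^2 + 35*x - 156) + 8*x^2 - 40*x + 32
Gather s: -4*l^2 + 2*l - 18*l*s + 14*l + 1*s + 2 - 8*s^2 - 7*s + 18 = -4*l^2 + 16*l - 8*s^2 + s*(-18*l - 6) + 20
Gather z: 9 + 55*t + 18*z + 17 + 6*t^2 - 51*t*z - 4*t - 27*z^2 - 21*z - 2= 6*t^2 + 51*t - 27*z^2 + z*(-51*t - 3) + 24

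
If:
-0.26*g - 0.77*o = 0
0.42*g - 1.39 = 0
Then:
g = 3.31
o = -1.12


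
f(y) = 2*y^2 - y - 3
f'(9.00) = 35.00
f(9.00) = 150.00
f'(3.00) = 11.00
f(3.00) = 12.00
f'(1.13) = 3.52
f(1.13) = -1.58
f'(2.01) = 7.04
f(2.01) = 3.07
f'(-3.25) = -14.00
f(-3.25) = 21.38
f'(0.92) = 2.68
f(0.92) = -2.23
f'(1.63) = 5.52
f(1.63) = 0.68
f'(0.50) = 1.00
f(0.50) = -3.00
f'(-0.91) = -4.64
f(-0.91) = -0.43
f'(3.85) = 14.40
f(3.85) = 22.80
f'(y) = 4*y - 1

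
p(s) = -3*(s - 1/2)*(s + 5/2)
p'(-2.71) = 10.26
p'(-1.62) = 3.72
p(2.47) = -29.37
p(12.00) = -500.25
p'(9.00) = -60.00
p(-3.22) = -8.04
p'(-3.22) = 13.32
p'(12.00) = -78.00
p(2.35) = -26.92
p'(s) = -6*s - 6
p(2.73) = -34.99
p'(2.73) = -22.38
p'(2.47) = -20.82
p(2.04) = -20.97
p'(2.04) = -18.24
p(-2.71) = -2.02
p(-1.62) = 5.60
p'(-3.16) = 12.96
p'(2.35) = -20.10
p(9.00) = -293.25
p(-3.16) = -7.25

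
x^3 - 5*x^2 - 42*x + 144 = (x - 8)*(x - 3)*(x + 6)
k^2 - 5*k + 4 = (k - 4)*(k - 1)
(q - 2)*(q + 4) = q^2 + 2*q - 8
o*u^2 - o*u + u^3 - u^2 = u*(o + u)*(u - 1)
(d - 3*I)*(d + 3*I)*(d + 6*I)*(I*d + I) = I*d^4 - 6*d^3 + I*d^3 - 6*d^2 + 9*I*d^2 - 54*d + 9*I*d - 54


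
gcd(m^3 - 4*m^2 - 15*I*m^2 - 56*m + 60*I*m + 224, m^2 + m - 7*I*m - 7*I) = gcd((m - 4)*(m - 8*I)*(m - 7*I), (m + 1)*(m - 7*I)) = m - 7*I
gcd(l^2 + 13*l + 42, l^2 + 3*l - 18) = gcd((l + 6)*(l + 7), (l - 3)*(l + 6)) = l + 6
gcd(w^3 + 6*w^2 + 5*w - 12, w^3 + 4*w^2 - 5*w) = w - 1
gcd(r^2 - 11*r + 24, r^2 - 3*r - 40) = r - 8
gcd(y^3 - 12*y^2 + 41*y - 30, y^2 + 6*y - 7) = y - 1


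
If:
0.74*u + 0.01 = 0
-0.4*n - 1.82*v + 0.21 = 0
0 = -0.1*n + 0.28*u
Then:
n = -0.04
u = -0.01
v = 0.12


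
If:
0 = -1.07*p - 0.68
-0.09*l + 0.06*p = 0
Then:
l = -0.42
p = -0.64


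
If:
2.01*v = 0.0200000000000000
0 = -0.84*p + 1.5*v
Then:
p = 0.02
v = 0.01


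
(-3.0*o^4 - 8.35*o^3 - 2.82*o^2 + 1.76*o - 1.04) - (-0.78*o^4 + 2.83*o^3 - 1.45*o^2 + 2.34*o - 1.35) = -2.22*o^4 - 11.18*o^3 - 1.37*o^2 - 0.58*o + 0.31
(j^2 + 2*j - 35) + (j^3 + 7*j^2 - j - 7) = j^3 + 8*j^2 + j - 42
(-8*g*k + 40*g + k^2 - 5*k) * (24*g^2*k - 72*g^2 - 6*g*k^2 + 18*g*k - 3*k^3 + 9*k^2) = -192*g^3*k^2 + 1536*g^3*k - 2880*g^3 + 72*g^2*k^3 - 576*g^2*k^2 + 1080*g^2*k + 18*g*k^4 - 144*g*k^3 + 270*g*k^2 - 3*k^5 + 24*k^4 - 45*k^3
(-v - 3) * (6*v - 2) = -6*v^2 - 16*v + 6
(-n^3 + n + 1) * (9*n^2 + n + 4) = -9*n^5 - n^4 + 5*n^3 + 10*n^2 + 5*n + 4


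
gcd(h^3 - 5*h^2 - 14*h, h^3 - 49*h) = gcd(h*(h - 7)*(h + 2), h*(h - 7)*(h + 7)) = h^2 - 7*h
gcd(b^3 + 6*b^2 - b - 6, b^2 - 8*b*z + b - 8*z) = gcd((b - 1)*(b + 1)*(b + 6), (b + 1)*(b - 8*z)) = b + 1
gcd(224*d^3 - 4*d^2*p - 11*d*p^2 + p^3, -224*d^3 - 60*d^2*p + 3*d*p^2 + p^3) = -32*d^2 - 4*d*p + p^2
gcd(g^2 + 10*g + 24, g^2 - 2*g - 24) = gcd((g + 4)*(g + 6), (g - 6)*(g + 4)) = g + 4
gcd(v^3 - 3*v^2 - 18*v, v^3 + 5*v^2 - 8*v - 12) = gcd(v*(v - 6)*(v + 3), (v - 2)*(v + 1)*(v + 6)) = 1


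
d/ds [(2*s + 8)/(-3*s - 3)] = 2/(s^2 + 2*s + 1)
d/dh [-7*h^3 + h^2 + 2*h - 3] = -21*h^2 + 2*h + 2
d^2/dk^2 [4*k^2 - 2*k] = 8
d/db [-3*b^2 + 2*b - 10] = 2 - 6*b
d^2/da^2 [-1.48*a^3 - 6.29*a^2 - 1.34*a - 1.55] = -8.88*a - 12.58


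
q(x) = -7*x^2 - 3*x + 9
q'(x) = -14*x - 3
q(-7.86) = -399.88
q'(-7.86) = 107.04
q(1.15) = -3.71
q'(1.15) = -19.10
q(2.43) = -39.62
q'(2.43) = -37.02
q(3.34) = -79.11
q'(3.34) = -49.76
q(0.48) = 5.95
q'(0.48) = -9.72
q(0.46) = 6.14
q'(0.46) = -9.44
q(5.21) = -196.64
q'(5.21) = -75.94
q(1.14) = -3.52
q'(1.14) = -18.96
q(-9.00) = -531.00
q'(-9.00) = 123.00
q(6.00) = -261.00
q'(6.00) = -87.00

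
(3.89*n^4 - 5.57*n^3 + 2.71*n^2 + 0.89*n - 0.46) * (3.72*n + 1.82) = 14.4708*n^5 - 13.6406*n^4 - 0.0562000000000005*n^3 + 8.243*n^2 - 0.0913999999999999*n - 0.8372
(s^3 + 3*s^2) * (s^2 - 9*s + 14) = s^5 - 6*s^4 - 13*s^3 + 42*s^2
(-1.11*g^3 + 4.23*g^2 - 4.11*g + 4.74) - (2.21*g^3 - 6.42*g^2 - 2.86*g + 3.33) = -3.32*g^3 + 10.65*g^2 - 1.25*g + 1.41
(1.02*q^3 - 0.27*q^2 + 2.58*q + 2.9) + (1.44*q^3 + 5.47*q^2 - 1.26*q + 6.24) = 2.46*q^3 + 5.2*q^2 + 1.32*q + 9.14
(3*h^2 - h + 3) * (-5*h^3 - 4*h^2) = -15*h^5 - 7*h^4 - 11*h^3 - 12*h^2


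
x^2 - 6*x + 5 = (x - 5)*(x - 1)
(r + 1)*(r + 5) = r^2 + 6*r + 5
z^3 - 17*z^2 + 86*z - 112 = (z - 8)*(z - 7)*(z - 2)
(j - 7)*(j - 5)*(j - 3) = j^3 - 15*j^2 + 71*j - 105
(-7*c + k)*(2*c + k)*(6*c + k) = -84*c^3 - 44*c^2*k + c*k^2 + k^3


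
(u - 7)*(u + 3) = u^2 - 4*u - 21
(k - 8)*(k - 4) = k^2 - 12*k + 32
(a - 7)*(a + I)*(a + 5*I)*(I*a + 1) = I*a^4 - 5*a^3 - 7*I*a^3 + 35*a^2 + I*a^2 - 5*a - 7*I*a + 35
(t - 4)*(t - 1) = t^2 - 5*t + 4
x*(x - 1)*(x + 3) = x^3 + 2*x^2 - 3*x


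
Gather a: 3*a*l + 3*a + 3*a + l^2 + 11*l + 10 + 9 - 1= a*(3*l + 6) + l^2 + 11*l + 18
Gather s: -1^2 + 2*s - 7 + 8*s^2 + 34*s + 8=8*s^2 + 36*s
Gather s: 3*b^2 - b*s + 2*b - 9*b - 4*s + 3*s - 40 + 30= 3*b^2 - 7*b + s*(-b - 1) - 10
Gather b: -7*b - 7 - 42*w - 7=-7*b - 42*w - 14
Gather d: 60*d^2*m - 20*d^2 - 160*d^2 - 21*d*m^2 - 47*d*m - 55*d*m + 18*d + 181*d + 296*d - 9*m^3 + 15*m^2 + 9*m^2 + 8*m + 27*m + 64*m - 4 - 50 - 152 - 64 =d^2*(60*m - 180) + d*(-21*m^2 - 102*m + 495) - 9*m^3 + 24*m^2 + 99*m - 270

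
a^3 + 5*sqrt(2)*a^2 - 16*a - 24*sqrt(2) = (a - 2*sqrt(2))*(a + sqrt(2))*(a + 6*sqrt(2))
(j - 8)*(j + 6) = j^2 - 2*j - 48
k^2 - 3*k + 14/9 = (k - 7/3)*(k - 2/3)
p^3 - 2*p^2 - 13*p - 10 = (p - 5)*(p + 1)*(p + 2)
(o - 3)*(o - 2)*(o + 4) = o^3 - o^2 - 14*o + 24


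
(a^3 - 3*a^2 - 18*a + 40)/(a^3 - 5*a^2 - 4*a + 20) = (a + 4)/(a + 2)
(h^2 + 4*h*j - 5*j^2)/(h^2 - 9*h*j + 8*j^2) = (h + 5*j)/(h - 8*j)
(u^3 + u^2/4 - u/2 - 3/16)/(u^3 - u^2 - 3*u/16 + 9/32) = 2*(2*u + 1)/(4*u - 3)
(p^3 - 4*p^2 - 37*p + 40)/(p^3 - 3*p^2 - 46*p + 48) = (p + 5)/(p + 6)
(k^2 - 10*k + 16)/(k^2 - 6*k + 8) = (k - 8)/(k - 4)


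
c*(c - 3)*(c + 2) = c^3 - c^2 - 6*c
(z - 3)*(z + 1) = z^2 - 2*z - 3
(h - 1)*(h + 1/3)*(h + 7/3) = h^3 + 5*h^2/3 - 17*h/9 - 7/9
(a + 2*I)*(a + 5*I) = a^2 + 7*I*a - 10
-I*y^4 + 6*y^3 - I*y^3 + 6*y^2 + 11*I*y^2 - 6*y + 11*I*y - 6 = (y + I)*(y + 2*I)*(y + 3*I)*(-I*y - I)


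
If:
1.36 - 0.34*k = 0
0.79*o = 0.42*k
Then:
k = 4.00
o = 2.13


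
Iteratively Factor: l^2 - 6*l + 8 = (l - 2)*(l - 4)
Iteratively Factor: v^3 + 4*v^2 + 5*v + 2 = (v + 1)*(v^2 + 3*v + 2) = (v + 1)^2*(v + 2)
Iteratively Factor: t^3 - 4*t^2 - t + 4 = (t - 1)*(t^2 - 3*t - 4) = (t - 4)*(t - 1)*(t + 1)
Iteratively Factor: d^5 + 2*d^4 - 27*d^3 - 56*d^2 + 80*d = (d + 4)*(d^4 - 2*d^3 - 19*d^2 + 20*d) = (d - 5)*(d + 4)*(d^3 + 3*d^2 - 4*d) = d*(d - 5)*(d + 4)*(d^2 + 3*d - 4) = d*(d - 5)*(d + 4)^2*(d - 1)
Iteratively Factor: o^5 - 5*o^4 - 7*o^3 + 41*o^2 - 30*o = (o - 1)*(o^4 - 4*o^3 - 11*o^2 + 30*o) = o*(o - 1)*(o^3 - 4*o^2 - 11*o + 30) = o*(o - 1)*(o + 3)*(o^2 - 7*o + 10) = o*(o - 5)*(o - 1)*(o + 3)*(o - 2)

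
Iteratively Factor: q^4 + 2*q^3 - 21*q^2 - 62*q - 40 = (q + 1)*(q^3 + q^2 - 22*q - 40) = (q - 5)*(q + 1)*(q^2 + 6*q + 8) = (q - 5)*(q + 1)*(q + 4)*(q + 2)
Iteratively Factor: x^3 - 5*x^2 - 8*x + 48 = (x + 3)*(x^2 - 8*x + 16) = (x - 4)*(x + 3)*(x - 4)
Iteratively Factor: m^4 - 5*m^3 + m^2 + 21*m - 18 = (m - 3)*(m^3 - 2*m^2 - 5*m + 6) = (m - 3)^2*(m^2 + m - 2) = (m - 3)^2*(m + 2)*(m - 1)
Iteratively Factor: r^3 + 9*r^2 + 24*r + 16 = (r + 1)*(r^2 + 8*r + 16) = (r + 1)*(r + 4)*(r + 4)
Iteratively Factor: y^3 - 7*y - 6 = (y + 2)*(y^2 - 2*y - 3) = (y - 3)*(y + 2)*(y + 1)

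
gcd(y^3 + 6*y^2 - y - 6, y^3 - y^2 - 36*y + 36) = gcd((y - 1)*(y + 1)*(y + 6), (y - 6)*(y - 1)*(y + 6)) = y^2 + 5*y - 6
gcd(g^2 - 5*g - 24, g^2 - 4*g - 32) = g - 8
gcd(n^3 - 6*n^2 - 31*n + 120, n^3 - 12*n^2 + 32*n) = n - 8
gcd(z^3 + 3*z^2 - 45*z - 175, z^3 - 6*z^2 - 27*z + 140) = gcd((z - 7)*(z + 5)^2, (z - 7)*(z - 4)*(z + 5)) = z^2 - 2*z - 35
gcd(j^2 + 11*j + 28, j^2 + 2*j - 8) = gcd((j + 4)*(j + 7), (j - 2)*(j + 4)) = j + 4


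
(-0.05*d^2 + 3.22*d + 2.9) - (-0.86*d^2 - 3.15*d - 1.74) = 0.81*d^2 + 6.37*d + 4.64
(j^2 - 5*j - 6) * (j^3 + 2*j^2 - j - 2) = j^5 - 3*j^4 - 17*j^3 - 9*j^2 + 16*j + 12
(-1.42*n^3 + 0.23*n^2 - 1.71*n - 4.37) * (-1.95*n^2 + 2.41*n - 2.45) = 2.769*n^5 - 3.8707*n^4 + 7.3678*n^3 + 3.8369*n^2 - 6.3422*n + 10.7065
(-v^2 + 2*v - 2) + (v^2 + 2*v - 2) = 4*v - 4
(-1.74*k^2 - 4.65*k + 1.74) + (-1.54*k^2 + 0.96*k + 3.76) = -3.28*k^2 - 3.69*k + 5.5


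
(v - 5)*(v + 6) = v^2 + v - 30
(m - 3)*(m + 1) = m^2 - 2*m - 3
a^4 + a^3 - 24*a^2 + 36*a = a*(a - 3)*(a - 2)*(a + 6)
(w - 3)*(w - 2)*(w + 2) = w^3 - 3*w^2 - 4*w + 12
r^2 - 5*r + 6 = (r - 3)*(r - 2)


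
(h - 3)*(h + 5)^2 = h^3 + 7*h^2 - 5*h - 75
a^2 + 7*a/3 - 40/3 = (a - 8/3)*(a + 5)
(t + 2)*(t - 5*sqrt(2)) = t^2 - 5*sqrt(2)*t + 2*t - 10*sqrt(2)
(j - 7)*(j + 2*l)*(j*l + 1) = j^3*l + 2*j^2*l^2 - 7*j^2*l + j^2 - 14*j*l^2 + 2*j*l - 7*j - 14*l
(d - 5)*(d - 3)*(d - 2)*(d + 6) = d^4 - 4*d^3 - 29*d^2 + 156*d - 180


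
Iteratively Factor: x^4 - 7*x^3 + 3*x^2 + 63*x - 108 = (x - 3)*(x^3 - 4*x^2 - 9*x + 36) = (x - 4)*(x - 3)*(x^2 - 9) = (x - 4)*(x - 3)^2*(x + 3)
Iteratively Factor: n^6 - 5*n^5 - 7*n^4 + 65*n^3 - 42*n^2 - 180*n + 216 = (n - 2)*(n^5 - 3*n^4 - 13*n^3 + 39*n^2 + 36*n - 108) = (n - 2)*(n + 3)*(n^4 - 6*n^3 + 5*n^2 + 24*n - 36) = (n - 3)*(n - 2)*(n + 3)*(n^3 - 3*n^2 - 4*n + 12) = (n - 3)*(n - 2)*(n + 2)*(n + 3)*(n^2 - 5*n + 6) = (n - 3)^2*(n - 2)*(n + 2)*(n + 3)*(n - 2)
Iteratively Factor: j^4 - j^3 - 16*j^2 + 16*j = (j - 1)*(j^3 - 16*j) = (j - 1)*(j + 4)*(j^2 - 4*j) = j*(j - 1)*(j + 4)*(j - 4)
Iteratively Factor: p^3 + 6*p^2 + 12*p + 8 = (p + 2)*(p^2 + 4*p + 4) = (p + 2)^2*(p + 2)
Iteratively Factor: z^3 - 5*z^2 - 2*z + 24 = (z - 3)*(z^2 - 2*z - 8) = (z - 4)*(z - 3)*(z + 2)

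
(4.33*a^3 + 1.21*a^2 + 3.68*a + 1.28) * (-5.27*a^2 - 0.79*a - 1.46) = -22.8191*a^5 - 9.7974*a^4 - 26.6713*a^3 - 11.4194*a^2 - 6.384*a - 1.8688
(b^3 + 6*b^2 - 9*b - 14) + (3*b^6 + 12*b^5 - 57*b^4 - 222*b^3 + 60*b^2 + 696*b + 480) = 3*b^6 + 12*b^5 - 57*b^4 - 221*b^3 + 66*b^2 + 687*b + 466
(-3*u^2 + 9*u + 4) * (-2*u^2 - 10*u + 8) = 6*u^4 + 12*u^3 - 122*u^2 + 32*u + 32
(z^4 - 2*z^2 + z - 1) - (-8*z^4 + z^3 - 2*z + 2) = 9*z^4 - z^3 - 2*z^2 + 3*z - 3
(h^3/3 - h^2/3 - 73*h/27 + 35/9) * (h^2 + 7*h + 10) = h^5/3 + 2*h^4 - 46*h^3/27 - 496*h^2/27 + 5*h/27 + 350/9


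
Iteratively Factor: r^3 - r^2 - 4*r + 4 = (r + 2)*(r^2 - 3*r + 2) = (r - 1)*(r + 2)*(r - 2)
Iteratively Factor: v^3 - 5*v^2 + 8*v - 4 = (v - 2)*(v^2 - 3*v + 2) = (v - 2)^2*(v - 1)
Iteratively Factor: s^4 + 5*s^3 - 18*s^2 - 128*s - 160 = (s + 2)*(s^3 + 3*s^2 - 24*s - 80) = (s + 2)*(s + 4)*(s^2 - s - 20) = (s + 2)*(s + 4)^2*(s - 5)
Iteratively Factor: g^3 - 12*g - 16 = (g - 4)*(g^2 + 4*g + 4) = (g - 4)*(g + 2)*(g + 2)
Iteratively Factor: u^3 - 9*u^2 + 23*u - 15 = (u - 5)*(u^2 - 4*u + 3) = (u - 5)*(u - 3)*(u - 1)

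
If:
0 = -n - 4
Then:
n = -4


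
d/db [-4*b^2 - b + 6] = -8*b - 1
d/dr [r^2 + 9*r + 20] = 2*r + 9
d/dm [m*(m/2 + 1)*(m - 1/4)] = 3*m^2/2 + 7*m/4 - 1/4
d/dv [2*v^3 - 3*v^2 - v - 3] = 6*v^2 - 6*v - 1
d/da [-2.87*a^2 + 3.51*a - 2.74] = 3.51 - 5.74*a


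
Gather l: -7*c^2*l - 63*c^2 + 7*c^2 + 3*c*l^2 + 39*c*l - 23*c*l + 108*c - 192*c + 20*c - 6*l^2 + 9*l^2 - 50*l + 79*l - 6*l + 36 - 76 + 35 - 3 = -56*c^2 - 64*c + l^2*(3*c + 3) + l*(-7*c^2 + 16*c + 23) - 8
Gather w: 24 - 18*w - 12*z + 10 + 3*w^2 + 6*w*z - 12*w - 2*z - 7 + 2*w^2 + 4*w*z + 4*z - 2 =5*w^2 + w*(10*z - 30) - 10*z + 25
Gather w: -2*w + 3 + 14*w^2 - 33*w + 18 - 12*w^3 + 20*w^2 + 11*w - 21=-12*w^3 + 34*w^2 - 24*w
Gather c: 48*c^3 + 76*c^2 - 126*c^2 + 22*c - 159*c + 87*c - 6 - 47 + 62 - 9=48*c^3 - 50*c^2 - 50*c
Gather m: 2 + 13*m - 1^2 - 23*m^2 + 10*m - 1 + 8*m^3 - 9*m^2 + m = 8*m^3 - 32*m^2 + 24*m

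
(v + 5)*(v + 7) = v^2 + 12*v + 35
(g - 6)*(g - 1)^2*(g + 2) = g^4 - 6*g^3 - 3*g^2 + 20*g - 12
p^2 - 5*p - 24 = (p - 8)*(p + 3)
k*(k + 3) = k^2 + 3*k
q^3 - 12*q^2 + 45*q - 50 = (q - 5)^2*(q - 2)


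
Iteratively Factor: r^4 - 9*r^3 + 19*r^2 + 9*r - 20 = (r - 5)*(r^3 - 4*r^2 - r + 4) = (r - 5)*(r - 1)*(r^2 - 3*r - 4) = (r - 5)*(r - 4)*(r - 1)*(r + 1)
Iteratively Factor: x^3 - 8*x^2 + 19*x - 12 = (x - 4)*(x^2 - 4*x + 3) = (x - 4)*(x - 3)*(x - 1)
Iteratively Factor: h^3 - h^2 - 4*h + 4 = (h + 2)*(h^2 - 3*h + 2) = (h - 1)*(h + 2)*(h - 2)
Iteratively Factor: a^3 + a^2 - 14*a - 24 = (a - 4)*(a^2 + 5*a + 6) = (a - 4)*(a + 3)*(a + 2)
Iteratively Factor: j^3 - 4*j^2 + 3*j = (j - 1)*(j^2 - 3*j) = j*(j - 1)*(j - 3)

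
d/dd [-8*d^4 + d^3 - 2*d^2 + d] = -32*d^3 + 3*d^2 - 4*d + 1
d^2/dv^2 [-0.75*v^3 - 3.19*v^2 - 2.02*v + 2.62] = -4.5*v - 6.38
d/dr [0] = 0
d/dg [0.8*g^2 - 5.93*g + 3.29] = 1.6*g - 5.93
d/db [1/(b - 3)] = -1/(b - 3)^2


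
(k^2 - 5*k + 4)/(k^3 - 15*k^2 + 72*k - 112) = (k - 1)/(k^2 - 11*k + 28)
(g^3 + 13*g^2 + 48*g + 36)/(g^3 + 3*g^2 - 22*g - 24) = (g + 6)/(g - 4)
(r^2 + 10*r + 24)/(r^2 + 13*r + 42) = (r + 4)/(r + 7)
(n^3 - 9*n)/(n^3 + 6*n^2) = (n^2 - 9)/(n*(n + 6))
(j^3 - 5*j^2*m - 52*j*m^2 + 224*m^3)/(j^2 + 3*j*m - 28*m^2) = j - 8*m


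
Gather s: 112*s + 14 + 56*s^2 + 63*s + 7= 56*s^2 + 175*s + 21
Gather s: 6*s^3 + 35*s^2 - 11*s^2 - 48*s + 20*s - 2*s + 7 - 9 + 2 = 6*s^3 + 24*s^2 - 30*s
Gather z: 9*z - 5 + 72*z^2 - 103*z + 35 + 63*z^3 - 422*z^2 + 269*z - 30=63*z^3 - 350*z^2 + 175*z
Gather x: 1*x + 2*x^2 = 2*x^2 + x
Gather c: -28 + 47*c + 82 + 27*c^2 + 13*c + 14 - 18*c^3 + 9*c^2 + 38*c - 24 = -18*c^3 + 36*c^2 + 98*c + 44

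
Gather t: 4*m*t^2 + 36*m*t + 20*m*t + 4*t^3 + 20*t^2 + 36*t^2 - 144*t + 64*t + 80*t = 56*m*t + 4*t^3 + t^2*(4*m + 56)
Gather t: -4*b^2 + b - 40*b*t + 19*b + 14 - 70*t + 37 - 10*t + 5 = -4*b^2 + 20*b + t*(-40*b - 80) + 56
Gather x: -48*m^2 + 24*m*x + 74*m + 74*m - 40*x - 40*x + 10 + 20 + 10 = -48*m^2 + 148*m + x*(24*m - 80) + 40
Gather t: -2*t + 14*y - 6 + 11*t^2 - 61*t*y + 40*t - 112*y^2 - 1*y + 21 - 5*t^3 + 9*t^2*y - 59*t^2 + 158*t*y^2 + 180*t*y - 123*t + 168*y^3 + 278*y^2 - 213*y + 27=-5*t^3 + t^2*(9*y - 48) + t*(158*y^2 + 119*y - 85) + 168*y^3 + 166*y^2 - 200*y + 42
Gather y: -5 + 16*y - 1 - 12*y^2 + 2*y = -12*y^2 + 18*y - 6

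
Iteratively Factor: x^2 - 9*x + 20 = (x - 5)*(x - 4)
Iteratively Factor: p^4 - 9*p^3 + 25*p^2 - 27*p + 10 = (p - 1)*(p^3 - 8*p^2 + 17*p - 10) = (p - 1)^2*(p^2 - 7*p + 10) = (p - 5)*(p - 1)^2*(p - 2)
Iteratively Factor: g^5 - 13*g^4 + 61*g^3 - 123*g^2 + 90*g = (g)*(g^4 - 13*g^3 + 61*g^2 - 123*g + 90) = g*(g - 3)*(g^3 - 10*g^2 + 31*g - 30) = g*(g - 5)*(g - 3)*(g^2 - 5*g + 6) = g*(g - 5)*(g - 3)*(g - 2)*(g - 3)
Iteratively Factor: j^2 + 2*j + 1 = (j + 1)*(j + 1)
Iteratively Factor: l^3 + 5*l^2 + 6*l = (l + 3)*(l^2 + 2*l) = l*(l + 3)*(l + 2)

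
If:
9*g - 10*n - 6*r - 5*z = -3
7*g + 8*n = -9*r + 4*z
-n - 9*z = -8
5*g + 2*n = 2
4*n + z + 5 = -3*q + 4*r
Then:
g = 412/1253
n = 223/1253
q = -25154/11277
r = -104/3759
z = 1089/1253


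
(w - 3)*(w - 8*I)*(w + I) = w^3 - 3*w^2 - 7*I*w^2 + 8*w + 21*I*w - 24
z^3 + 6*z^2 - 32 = (z - 2)*(z + 4)^2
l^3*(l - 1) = l^4 - l^3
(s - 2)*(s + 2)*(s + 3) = s^3 + 3*s^2 - 4*s - 12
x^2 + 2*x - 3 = (x - 1)*(x + 3)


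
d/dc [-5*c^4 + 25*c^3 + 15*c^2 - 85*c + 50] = -20*c^3 + 75*c^2 + 30*c - 85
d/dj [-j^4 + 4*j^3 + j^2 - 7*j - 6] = -4*j^3 + 12*j^2 + 2*j - 7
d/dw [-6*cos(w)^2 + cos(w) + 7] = (12*cos(w) - 1)*sin(w)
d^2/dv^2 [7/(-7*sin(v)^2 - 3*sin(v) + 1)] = 7*(196*sin(v)^4 + 63*sin(v)^3 - 257*sin(v)^2 - 123*sin(v) - 32)/(7*sin(v)^2 + 3*sin(v) - 1)^3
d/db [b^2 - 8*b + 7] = 2*b - 8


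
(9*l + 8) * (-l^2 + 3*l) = -9*l^3 + 19*l^2 + 24*l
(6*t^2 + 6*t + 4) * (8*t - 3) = 48*t^3 + 30*t^2 + 14*t - 12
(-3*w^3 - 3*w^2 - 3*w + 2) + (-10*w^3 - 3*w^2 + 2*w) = -13*w^3 - 6*w^2 - w + 2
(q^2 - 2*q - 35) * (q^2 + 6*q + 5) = q^4 + 4*q^3 - 42*q^2 - 220*q - 175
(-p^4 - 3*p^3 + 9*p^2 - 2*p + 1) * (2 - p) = p^5 + p^4 - 15*p^3 + 20*p^2 - 5*p + 2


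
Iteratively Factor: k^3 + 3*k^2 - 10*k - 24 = (k + 4)*(k^2 - k - 6) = (k - 3)*(k + 4)*(k + 2)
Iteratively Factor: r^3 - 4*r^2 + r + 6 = (r - 3)*(r^2 - r - 2) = (r - 3)*(r - 2)*(r + 1)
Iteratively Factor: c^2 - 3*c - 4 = (c - 4)*(c + 1)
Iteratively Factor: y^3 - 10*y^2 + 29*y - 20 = (y - 1)*(y^2 - 9*y + 20) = (y - 5)*(y - 1)*(y - 4)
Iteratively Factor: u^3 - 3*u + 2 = (u - 1)*(u^2 + u - 2) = (u - 1)^2*(u + 2)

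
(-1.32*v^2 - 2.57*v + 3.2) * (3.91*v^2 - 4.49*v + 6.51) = -5.1612*v^4 - 4.1219*v^3 + 15.4581*v^2 - 31.0987*v + 20.832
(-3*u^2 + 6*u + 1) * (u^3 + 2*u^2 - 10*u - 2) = -3*u^5 + 43*u^3 - 52*u^2 - 22*u - 2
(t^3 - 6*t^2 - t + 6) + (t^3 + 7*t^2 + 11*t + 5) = 2*t^3 + t^2 + 10*t + 11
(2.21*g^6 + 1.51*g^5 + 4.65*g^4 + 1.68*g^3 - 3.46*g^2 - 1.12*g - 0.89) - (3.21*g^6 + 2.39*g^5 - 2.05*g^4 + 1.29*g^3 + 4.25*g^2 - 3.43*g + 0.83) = -1.0*g^6 - 0.88*g^5 + 6.7*g^4 + 0.39*g^3 - 7.71*g^2 + 2.31*g - 1.72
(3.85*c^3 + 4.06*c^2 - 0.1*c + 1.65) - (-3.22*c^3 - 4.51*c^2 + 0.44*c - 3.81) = 7.07*c^3 + 8.57*c^2 - 0.54*c + 5.46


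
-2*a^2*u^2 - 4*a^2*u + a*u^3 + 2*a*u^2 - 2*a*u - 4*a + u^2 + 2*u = (-2*a + u)*(u + 2)*(a*u + 1)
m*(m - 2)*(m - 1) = m^3 - 3*m^2 + 2*m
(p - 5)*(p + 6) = p^2 + p - 30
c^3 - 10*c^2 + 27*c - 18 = (c - 6)*(c - 3)*(c - 1)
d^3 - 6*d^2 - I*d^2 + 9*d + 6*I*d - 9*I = (d - 3)^2*(d - I)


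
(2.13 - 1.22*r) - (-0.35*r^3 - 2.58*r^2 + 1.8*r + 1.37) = 0.35*r^3 + 2.58*r^2 - 3.02*r + 0.76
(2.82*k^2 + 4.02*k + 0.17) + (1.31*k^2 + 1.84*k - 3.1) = 4.13*k^2 + 5.86*k - 2.93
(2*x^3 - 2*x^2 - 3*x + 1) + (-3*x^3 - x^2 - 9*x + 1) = -x^3 - 3*x^2 - 12*x + 2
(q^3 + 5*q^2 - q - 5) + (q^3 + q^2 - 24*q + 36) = 2*q^3 + 6*q^2 - 25*q + 31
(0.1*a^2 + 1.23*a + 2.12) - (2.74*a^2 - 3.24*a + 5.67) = -2.64*a^2 + 4.47*a - 3.55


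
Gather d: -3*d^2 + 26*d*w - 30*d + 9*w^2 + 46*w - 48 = -3*d^2 + d*(26*w - 30) + 9*w^2 + 46*w - 48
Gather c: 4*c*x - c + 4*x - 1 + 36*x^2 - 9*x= c*(4*x - 1) + 36*x^2 - 5*x - 1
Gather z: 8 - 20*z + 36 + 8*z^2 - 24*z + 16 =8*z^2 - 44*z + 60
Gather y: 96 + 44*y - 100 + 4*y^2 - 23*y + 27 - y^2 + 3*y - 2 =3*y^2 + 24*y + 21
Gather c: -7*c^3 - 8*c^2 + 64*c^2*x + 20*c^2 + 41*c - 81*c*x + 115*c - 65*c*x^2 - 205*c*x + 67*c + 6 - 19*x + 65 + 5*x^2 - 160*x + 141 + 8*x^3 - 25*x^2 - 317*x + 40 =-7*c^3 + c^2*(64*x + 12) + c*(-65*x^2 - 286*x + 223) + 8*x^3 - 20*x^2 - 496*x + 252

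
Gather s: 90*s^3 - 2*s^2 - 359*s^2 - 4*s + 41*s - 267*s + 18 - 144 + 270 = 90*s^3 - 361*s^2 - 230*s + 144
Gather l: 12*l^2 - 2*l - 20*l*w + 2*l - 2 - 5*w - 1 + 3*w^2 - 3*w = 12*l^2 - 20*l*w + 3*w^2 - 8*w - 3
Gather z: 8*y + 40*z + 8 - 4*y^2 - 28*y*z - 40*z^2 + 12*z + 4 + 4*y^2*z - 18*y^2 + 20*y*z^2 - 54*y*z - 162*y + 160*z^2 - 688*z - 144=-22*y^2 - 154*y + z^2*(20*y + 120) + z*(4*y^2 - 82*y - 636) - 132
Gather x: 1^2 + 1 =2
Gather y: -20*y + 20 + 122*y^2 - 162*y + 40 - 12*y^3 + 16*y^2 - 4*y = -12*y^3 + 138*y^2 - 186*y + 60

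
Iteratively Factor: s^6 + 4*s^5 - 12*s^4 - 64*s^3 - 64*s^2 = (s)*(s^5 + 4*s^4 - 12*s^3 - 64*s^2 - 64*s) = s*(s + 2)*(s^4 + 2*s^3 - 16*s^2 - 32*s) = s*(s + 2)^2*(s^3 - 16*s) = s*(s - 4)*(s + 2)^2*(s^2 + 4*s) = s*(s - 4)*(s + 2)^2*(s + 4)*(s)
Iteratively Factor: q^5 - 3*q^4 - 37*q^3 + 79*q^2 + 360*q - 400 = (q - 1)*(q^4 - 2*q^3 - 39*q^2 + 40*q + 400) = (q - 1)*(q + 4)*(q^3 - 6*q^2 - 15*q + 100) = (q - 5)*(q - 1)*(q + 4)*(q^2 - q - 20) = (q - 5)*(q - 1)*(q + 4)^2*(q - 5)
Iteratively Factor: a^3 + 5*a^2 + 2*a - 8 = (a + 4)*(a^2 + a - 2) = (a - 1)*(a + 4)*(a + 2)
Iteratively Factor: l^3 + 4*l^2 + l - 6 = (l - 1)*(l^2 + 5*l + 6) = (l - 1)*(l + 3)*(l + 2)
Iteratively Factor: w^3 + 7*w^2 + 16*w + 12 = (w + 2)*(w^2 + 5*w + 6) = (w + 2)*(w + 3)*(w + 2)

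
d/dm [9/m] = -9/m^2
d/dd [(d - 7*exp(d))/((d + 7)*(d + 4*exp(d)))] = ((1 - 7*exp(d))*(d + 7)*(d + 4*exp(d)) + (-d + 7*exp(d))*(d + 4*exp(d)) - (d + 7)*(d - 7*exp(d))*(4*exp(d) + 1))/((d + 7)^2*(d + 4*exp(d))^2)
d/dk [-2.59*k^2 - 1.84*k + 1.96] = -5.18*k - 1.84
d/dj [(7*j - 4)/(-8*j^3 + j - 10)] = (-56*j^3 + 7*j + (7*j - 4)*(24*j^2 - 1) - 70)/(8*j^3 - j + 10)^2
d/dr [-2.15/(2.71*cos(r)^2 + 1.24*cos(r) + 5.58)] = -(11.653*cos(r) + 2.666)*sin(r)/(2.71*cos(r)^2 + 1.24*cos(r) + 5.58)^2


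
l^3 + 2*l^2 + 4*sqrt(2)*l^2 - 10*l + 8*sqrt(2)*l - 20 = (l + 2)*(l - sqrt(2))*(l + 5*sqrt(2))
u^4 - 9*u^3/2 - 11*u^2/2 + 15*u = u*(u - 5)*(u - 3/2)*(u + 2)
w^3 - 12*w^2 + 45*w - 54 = (w - 6)*(w - 3)^2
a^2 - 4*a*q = a*(a - 4*q)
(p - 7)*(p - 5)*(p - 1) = p^3 - 13*p^2 + 47*p - 35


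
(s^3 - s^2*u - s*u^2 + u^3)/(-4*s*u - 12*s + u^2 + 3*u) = (-s^3 + s^2*u + s*u^2 - u^3)/(4*s*u + 12*s - u^2 - 3*u)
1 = 1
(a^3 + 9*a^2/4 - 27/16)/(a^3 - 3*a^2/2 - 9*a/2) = (8*a^2 + 6*a - 9)/(8*a*(a - 3))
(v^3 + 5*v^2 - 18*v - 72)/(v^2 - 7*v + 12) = (v^2 + 9*v + 18)/(v - 3)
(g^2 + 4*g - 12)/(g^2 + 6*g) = (g - 2)/g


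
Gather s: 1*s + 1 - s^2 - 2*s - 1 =-s^2 - s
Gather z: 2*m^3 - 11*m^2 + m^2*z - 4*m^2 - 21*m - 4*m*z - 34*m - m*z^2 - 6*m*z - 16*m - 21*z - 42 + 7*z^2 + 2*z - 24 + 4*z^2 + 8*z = 2*m^3 - 15*m^2 - 71*m + z^2*(11 - m) + z*(m^2 - 10*m - 11) - 66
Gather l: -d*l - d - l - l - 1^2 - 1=-d + l*(-d - 2) - 2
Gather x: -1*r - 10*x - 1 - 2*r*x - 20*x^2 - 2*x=-r - 20*x^2 + x*(-2*r - 12) - 1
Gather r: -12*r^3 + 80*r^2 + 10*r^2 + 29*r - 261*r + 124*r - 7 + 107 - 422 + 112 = -12*r^3 + 90*r^2 - 108*r - 210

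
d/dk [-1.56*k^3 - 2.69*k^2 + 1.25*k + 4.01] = -4.68*k^2 - 5.38*k + 1.25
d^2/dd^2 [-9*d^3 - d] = -54*d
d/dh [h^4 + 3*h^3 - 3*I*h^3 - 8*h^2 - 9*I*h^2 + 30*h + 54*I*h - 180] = 4*h^3 + h^2*(9 - 9*I) + h*(-16 - 18*I) + 30 + 54*I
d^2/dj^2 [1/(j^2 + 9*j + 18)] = 2*(-j^2 - 9*j + (2*j + 9)^2 - 18)/(j^2 + 9*j + 18)^3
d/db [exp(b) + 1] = exp(b)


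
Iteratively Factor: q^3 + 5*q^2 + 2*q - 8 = (q + 2)*(q^2 + 3*q - 4) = (q + 2)*(q + 4)*(q - 1)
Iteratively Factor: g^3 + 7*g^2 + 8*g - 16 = (g - 1)*(g^2 + 8*g + 16) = (g - 1)*(g + 4)*(g + 4)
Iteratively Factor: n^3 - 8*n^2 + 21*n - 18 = (n - 3)*(n^2 - 5*n + 6) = (n - 3)*(n - 2)*(n - 3)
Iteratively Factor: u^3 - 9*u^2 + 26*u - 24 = (u - 4)*(u^2 - 5*u + 6) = (u - 4)*(u - 3)*(u - 2)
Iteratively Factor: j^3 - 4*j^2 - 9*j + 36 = (j - 4)*(j^2 - 9) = (j - 4)*(j + 3)*(j - 3)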